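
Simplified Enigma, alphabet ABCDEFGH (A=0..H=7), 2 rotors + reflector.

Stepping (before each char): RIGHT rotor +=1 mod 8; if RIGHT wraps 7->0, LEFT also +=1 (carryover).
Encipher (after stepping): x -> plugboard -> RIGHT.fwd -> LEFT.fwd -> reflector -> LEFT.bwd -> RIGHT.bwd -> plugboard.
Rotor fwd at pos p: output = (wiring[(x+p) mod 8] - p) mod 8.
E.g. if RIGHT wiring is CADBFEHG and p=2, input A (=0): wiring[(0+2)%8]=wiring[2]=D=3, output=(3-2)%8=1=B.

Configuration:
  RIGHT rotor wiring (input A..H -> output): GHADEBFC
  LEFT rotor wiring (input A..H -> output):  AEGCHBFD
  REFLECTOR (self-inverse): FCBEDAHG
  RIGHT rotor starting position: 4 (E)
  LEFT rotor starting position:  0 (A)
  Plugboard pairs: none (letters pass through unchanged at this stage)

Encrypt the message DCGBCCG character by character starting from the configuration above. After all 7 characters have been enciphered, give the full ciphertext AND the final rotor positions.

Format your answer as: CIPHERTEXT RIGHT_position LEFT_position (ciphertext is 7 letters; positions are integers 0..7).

Char 1 ('D'): step: R->5, L=0; D->plug->D->R->B->L->E->refl->D->L'->H->R'->H->plug->H
Char 2 ('C'): step: R->6, L=0; C->plug->C->R->A->L->A->refl->F->L'->G->R'->G->plug->G
Char 3 ('G'): step: R->7, L=0; G->plug->G->R->C->L->G->refl->H->L'->E->R'->E->plug->E
Char 4 ('B'): step: R->0, L->1 (L advanced); B->plug->B->R->H->L->H->refl->G->L'->D->R'->D->plug->D
Char 5 ('C'): step: R->1, L=1; C->plug->C->R->C->L->B->refl->C->L'->G->R'->A->plug->A
Char 6 ('C'): step: R->2, L=1; C->plug->C->R->C->L->B->refl->C->L'->G->R'->A->plug->A
Char 7 ('G'): step: R->3, L=1; G->plug->G->R->E->L->A->refl->F->L'->B->R'->B->plug->B
Final: ciphertext=HGEDAAB, RIGHT=3, LEFT=1

Answer: HGEDAAB 3 1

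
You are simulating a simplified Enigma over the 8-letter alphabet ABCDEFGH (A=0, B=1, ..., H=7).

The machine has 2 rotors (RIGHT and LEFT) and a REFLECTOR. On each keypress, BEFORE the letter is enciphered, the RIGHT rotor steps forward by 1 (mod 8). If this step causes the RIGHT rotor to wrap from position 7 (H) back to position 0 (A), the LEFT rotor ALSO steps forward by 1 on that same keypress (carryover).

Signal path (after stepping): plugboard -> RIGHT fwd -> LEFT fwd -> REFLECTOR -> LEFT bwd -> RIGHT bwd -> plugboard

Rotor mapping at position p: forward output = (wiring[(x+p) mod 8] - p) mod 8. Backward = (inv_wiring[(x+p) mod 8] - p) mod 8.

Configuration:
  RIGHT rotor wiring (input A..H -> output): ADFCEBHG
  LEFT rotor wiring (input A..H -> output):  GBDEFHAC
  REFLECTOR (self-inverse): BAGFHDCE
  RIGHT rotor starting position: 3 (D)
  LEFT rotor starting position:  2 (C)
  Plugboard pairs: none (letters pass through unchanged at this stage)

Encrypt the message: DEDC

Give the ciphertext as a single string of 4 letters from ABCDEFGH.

Char 1 ('D'): step: R->4, L=2; D->plug->D->R->C->L->D->refl->F->L'->D->R'->C->plug->C
Char 2 ('E'): step: R->5, L=2; E->plug->E->R->G->L->E->refl->H->L'->H->R'->H->plug->H
Char 3 ('D'): step: R->6, L=2; D->plug->D->R->F->L->A->refl->B->L'->A->R'->B->plug->B
Char 4 ('C'): step: R->7, L=2; C->plug->C->R->E->L->G->refl->C->L'->B->R'->B->plug->B

Answer: CHBB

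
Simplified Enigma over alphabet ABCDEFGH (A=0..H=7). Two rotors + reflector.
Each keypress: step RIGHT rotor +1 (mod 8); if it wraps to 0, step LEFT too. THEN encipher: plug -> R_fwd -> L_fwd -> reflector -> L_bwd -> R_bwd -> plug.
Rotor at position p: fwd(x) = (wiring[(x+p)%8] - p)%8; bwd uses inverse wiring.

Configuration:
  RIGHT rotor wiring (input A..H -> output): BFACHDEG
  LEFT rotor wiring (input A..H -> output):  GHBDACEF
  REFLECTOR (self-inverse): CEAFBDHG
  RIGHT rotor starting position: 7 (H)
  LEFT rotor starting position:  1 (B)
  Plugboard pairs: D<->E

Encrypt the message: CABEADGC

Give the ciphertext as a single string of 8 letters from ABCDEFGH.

Answer: EFDFGHAE

Derivation:
Char 1 ('C'): step: R->0, L->2 (L advanced); C->plug->C->R->A->L->H->refl->G->L'->C->R'->D->plug->E
Char 2 ('A'): step: R->1, L=2; A->plug->A->R->E->L->C->refl->A->L'->D->R'->F->plug->F
Char 3 ('B'): step: R->2, L=2; B->plug->B->R->A->L->H->refl->G->L'->C->R'->E->plug->D
Char 4 ('E'): step: R->3, L=2; E->plug->D->R->B->L->B->refl->E->L'->G->R'->F->plug->F
Char 5 ('A'): step: R->4, L=2; A->plug->A->R->D->L->A->refl->C->L'->E->R'->G->plug->G
Char 6 ('D'): step: R->5, L=2; D->plug->E->R->A->L->H->refl->G->L'->C->R'->H->plug->H
Char 7 ('G'): step: R->6, L=2; G->plug->G->R->B->L->B->refl->E->L'->G->R'->A->plug->A
Char 8 ('C'): step: R->7, L=2; C->plug->C->R->G->L->E->refl->B->L'->B->R'->D->plug->E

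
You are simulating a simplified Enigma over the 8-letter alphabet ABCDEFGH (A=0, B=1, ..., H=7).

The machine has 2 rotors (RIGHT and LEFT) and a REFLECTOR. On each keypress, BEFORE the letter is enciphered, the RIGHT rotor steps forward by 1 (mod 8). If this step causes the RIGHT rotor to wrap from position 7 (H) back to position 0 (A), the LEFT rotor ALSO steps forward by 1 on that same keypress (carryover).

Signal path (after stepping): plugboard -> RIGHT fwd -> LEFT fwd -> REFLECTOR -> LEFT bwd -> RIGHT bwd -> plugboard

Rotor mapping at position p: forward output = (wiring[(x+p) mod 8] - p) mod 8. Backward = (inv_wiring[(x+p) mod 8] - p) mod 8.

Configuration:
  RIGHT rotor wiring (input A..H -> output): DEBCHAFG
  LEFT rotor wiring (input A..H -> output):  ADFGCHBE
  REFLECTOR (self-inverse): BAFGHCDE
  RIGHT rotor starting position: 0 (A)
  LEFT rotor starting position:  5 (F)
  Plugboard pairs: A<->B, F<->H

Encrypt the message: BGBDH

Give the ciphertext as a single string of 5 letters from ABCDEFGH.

Answer: HFHCB

Derivation:
Char 1 ('B'): step: R->1, L=5; B->plug->A->R->D->L->D->refl->G->L'->E->R'->F->plug->H
Char 2 ('G'): step: R->2, L=5; G->plug->G->R->B->L->E->refl->H->L'->C->R'->H->plug->F
Char 3 ('B'): step: R->3, L=5; B->plug->A->R->H->L->F->refl->C->L'->A->R'->F->plug->H
Char 4 ('D'): step: R->4, L=5; D->plug->D->R->C->L->H->refl->E->L'->B->R'->C->plug->C
Char 5 ('H'): step: R->5, L=5; H->plug->F->R->E->L->G->refl->D->L'->D->R'->A->plug->B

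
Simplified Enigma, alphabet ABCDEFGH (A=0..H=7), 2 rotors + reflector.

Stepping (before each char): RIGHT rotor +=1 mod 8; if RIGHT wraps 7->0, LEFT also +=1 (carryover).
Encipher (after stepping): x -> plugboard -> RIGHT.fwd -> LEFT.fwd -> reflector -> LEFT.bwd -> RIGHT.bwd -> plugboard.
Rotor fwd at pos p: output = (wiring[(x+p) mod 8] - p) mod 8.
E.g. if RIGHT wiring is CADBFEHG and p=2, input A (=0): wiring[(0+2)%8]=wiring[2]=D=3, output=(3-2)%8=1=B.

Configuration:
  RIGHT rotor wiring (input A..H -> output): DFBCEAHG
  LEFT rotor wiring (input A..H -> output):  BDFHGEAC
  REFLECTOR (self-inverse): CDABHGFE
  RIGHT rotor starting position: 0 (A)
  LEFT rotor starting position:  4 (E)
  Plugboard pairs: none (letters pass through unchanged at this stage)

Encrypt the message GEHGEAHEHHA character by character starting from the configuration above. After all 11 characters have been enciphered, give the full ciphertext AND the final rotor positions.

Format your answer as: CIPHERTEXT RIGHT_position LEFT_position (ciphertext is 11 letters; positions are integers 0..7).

Answer: HCADCBGDABB 3 5

Derivation:
Char 1 ('G'): step: R->1, L=4; G->plug->G->R->F->L->H->refl->E->L'->C->R'->H->plug->H
Char 2 ('E'): step: R->2, L=4; E->plug->E->R->F->L->H->refl->E->L'->C->R'->C->plug->C
Char 3 ('H'): step: R->3, L=4; H->plug->H->R->G->L->B->refl->D->L'->H->R'->A->plug->A
Char 4 ('G'): step: R->4, L=4; G->plug->G->R->F->L->H->refl->E->L'->C->R'->D->plug->D
Char 5 ('E'): step: R->5, L=4; E->plug->E->R->A->L->C->refl->A->L'->B->R'->C->plug->C
Char 6 ('A'): step: R->6, L=4; A->plug->A->R->B->L->A->refl->C->L'->A->R'->B->plug->B
Char 7 ('H'): step: R->7, L=4; H->plug->H->R->A->L->C->refl->A->L'->B->R'->G->plug->G
Char 8 ('E'): step: R->0, L->5 (L advanced); E->plug->E->R->E->L->G->refl->F->L'->C->R'->D->plug->D
Char 9 ('H'): step: R->1, L=5; H->plug->H->R->C->L->F->refl->G->L'->E->R'->A->plug->A
Char 10 ('H'): step: R->2, L=5; H->plug->H->R->D->L->E->refl->H->L'->A->R'->B->plug->B
Char 11 ('A'): step: R->3, L=5; A->plug->A->R->H->L->B->refl->D->L'->B->R'->B->plug->B
Final: ciphertext=HCADCBGDABB, RIGHT=3, LEFT=5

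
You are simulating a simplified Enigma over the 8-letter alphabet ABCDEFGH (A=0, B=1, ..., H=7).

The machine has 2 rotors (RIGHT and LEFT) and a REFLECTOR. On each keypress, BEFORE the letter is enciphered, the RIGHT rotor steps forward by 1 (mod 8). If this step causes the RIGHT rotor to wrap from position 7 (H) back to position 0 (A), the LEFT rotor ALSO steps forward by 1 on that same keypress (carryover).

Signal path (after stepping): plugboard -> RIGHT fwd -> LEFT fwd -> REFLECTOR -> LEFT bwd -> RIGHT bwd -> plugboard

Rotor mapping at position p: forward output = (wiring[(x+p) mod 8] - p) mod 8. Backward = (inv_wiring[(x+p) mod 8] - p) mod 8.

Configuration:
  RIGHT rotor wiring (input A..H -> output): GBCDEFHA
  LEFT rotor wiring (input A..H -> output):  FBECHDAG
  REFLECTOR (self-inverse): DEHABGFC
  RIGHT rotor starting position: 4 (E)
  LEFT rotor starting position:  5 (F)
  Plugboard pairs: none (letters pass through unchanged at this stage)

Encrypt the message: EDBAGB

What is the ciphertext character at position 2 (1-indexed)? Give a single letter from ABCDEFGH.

Char 1 ('E'): step: R->5, L=5; E->plug->E->R->E->L->E->refl->B->L'->C->R'->B->plug->B
Char 2 ('D'): step: R->6, L=5; D->plug->D->R->D->L->A->refl->D->L'->B->R'->A->plug->A

A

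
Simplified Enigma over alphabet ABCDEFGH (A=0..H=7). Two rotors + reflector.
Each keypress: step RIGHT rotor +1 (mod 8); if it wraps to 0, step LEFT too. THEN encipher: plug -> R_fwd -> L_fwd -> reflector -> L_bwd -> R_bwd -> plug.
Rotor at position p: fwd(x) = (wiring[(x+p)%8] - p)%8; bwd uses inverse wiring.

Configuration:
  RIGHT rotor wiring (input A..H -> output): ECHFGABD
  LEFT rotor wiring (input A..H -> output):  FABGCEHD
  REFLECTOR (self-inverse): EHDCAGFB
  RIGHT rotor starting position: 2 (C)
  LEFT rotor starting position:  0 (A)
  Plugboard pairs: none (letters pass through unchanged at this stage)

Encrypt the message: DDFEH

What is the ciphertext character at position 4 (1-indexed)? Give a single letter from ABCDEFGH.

Char 1 ('D'): step: R->3, L=0; D->plug->D->R->G->L->H->refl->B->L'->C->R'->A->plug->A
Char 2 ('D'): step: R->4, L=0; D->plug->D->R->H->L->D->refl->C->L'->E->R'->B->plug->B
Char 3 ('F'): step: R->5, L=0; F->plug->F->R->C->L->B->refl->H->L'->G->R'->C->plug->C
Char 4 ('E'): step: R->6, L=0; E->plug->E->R->B->L->A->refl->E->L'->F->R'->B->plug->B

B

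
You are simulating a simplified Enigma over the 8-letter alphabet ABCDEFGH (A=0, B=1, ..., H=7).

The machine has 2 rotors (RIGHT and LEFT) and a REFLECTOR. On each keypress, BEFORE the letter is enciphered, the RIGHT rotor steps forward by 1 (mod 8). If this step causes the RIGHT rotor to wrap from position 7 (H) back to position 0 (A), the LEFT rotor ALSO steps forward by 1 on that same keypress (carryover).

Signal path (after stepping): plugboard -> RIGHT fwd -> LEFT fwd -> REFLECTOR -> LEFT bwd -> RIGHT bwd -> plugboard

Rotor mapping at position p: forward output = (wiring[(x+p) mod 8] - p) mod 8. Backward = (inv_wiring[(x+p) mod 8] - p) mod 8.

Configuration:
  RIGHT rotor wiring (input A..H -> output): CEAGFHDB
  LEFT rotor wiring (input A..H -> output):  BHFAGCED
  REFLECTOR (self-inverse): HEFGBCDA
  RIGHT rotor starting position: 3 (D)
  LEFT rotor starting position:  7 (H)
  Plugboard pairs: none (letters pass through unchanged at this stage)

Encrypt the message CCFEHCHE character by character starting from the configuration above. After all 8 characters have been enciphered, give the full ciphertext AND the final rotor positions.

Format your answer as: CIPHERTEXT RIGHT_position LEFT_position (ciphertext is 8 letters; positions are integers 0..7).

Answer: AHCDGFDD 3 0

Derivation:
Char 1 ('C'): step: R->4, L=7; C->plug->C->R->H->L->F->refl->C->L'->B->R'->A->plug->A
Char 2 ('C'): step: R->5, L=7; C->plug->C->R->E->L->B->refl->E->L'->A->R'->H->plug->H
Char 3 ('F'): step: R->6, L=7; F->plug->F->R->A->L->E->refl->B->L'->E->R'->C->plug->C
Char 4 ('E'): step: R->7, L=7; E->plug->E->R->H->L->F->refl->C->L'->B->R'->D->plug->D
Char 5 ('H'): step: R->0, L->0 (L advanced); H->plug->H->R->B->L->H->refl->A->L'->D->R'->G->plug->G
Char 6 ('C'): step: R->1, L=0; C->plug->C->R->F->L->C->refl->F->L'->C->R'->F->plug->F
Char 7 ('H'): step: R->2, L=0; H->plug->H->R->C->L->F->refl->C->L'->F->R'->D->plug->D
Char 8 ('E'): step: R->3, L=0; E->plug->E->R->G->L->E->refl->B->L'->A->R'->D->plug->D
Final: ciphertext=AHCDGFDD, RIGHT=3, LEFT=0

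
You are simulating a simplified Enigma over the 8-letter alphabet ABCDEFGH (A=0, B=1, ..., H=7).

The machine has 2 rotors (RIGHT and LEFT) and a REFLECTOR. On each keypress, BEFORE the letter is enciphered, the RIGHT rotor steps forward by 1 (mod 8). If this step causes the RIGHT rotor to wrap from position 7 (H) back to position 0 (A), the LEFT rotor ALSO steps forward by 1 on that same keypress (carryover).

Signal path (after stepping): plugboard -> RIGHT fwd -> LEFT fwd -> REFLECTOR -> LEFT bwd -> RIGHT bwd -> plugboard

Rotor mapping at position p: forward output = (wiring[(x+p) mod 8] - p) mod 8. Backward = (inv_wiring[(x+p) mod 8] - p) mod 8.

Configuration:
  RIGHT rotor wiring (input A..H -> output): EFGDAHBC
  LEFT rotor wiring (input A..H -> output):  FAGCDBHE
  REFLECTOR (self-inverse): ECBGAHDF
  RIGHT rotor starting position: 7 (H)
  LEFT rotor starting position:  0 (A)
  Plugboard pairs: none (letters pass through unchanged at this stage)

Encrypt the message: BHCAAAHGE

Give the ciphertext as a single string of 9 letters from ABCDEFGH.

Answer: CCDFHHEFG

Derivation:
Char 1 ('B'): step: R->0, L->1 (L advanced); B->plug->B->R->F->L->G->refl->D->L'->G->R'->C->plug->C
Char 2 ('H'): step: R->1, L=1; H->plug->H->R->D->L->C->refl->B->L'->C->R'->C->plug->C
Char 3 ('C'): step: R->2, L=1; C->plug->C->R->G->L->D->refl->G->L'->F->R'->D->plug->D
Char 4 ('A'): step: R->3, L=1; A->plug->A->R->A->L->H->refl->F->L'->B->R'->F->plug->F
Char 5 ('A'): step: R->4, L=1; A->plug->A->R->E->L->A->refl->E->L'->H->R'->H->plug->H
Char 6 ('A'): step: R->5, L=1; A->plug->A->R->C->L->B->refl->C->L'->D->R'->H->plug->H
Char 7 ('H'): step: R->6, L=1; H->plug->H->R->B->L->F->refl->H->L'->A->R'->E->plug->E
Char 8 ('G'): step: R->7, L=1; G->plug->G->R->A->L->H->refl->F->L'->B->R'->F->plug->F
Char 9 ('E'): step: R->0, L->2 (L advanced); E->plug->E->R->A->L->E->refl->A->L'->B->R'->G->plug->G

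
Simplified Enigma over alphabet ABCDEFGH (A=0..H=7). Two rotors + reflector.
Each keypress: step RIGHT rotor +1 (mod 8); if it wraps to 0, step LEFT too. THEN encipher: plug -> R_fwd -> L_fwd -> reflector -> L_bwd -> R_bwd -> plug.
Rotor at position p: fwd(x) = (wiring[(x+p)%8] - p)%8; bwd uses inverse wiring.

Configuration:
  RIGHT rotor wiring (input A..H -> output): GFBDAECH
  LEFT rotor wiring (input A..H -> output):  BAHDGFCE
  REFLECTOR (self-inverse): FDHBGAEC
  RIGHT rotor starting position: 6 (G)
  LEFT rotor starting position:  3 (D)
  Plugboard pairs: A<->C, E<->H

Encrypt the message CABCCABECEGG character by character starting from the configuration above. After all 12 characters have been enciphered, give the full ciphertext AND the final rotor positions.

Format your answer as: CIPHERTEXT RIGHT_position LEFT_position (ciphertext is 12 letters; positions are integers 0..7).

Char 1 ('C'): step: R->7, L=3; C->plug->A->R->A->L->A->refl->F->L'->G->R'->C->plug->A
Char 2 ('A'): step: R->0, L->4 (L advanced); A->plug->C->R->B->L->B->refl->D->L'->G->R'->A->plug->C
Char 3 ('B'): step: R->1, L=4; B->plug->B->R->A->L->C->refl->H->L'->H->R'->D->plug->D
Char 4 ('C'): step: R->2, L=4; C->plug->A->R->H->L->H->refl->C->L'->A->R'->E->plug->H
Char 5 ('C'): step: R->3, L=4; C->plug->A->R->A->L->C->refl->H->L'->H->R'->D->plug->D
Char 6 ('A'): step: R->4, L=4; A->plug->C->R->G->L->D->refl->B->L'->B->R'->F->plug->F
Char 7 ('B'): step: R->5, L=4; B->plug->B->R->F->L->E->refl->G->L'->C->R'->C->plug->A
Char 8 ('E'): step: R->6, L=4; E->plug->H->R->G->L->D->refl->B->L'->B->R'->B->plug->B
Char 9 ('C'): step: R->7, L=4; C->plug->A->R->A->L->C->refl->H->L'->H->R'->B->plug->B
Char 10 ('E'): step: R->0, L->5 (L advanced); E->plug->H->R->H->L->B->refl->D->L'->E->R'->F->plug->F
Char 11 ('G'): step: R->1, L=5; G->plug->G->R->G->L->G->refl->E->L'->D->R'->E->plug->H
Char 12 ('G'): step: R->2, L=5; G->plug->G->R->E->L->D->refl->B->L'->H->R'->A->plug->C
Final: ciphertext=ACDHDFABBFHC, RIGHT=2, LEFT=5

Answer: ACDHDFABBFHC 2 5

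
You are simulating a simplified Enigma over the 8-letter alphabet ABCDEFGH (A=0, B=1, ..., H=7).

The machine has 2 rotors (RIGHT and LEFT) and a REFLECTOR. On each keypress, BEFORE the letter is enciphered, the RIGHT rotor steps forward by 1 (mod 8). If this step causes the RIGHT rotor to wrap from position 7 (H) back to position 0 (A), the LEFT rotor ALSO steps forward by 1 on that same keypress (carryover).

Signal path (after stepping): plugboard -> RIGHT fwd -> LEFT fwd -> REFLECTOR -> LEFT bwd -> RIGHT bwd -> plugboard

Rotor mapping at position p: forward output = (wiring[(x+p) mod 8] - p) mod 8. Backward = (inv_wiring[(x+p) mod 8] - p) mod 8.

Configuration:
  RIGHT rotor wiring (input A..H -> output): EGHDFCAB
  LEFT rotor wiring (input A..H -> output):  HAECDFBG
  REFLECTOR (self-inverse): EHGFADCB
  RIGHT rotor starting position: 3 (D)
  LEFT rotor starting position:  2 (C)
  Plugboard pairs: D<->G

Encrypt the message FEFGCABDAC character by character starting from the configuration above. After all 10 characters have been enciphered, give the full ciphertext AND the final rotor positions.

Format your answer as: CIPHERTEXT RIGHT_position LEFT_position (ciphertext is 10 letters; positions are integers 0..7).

Answer: CAECDEABGD 5 3

Derivation:
Char 1 ('F'): step: R->4, L=2; F->plug->F->R->C->L->B->refl->H->L'->E->R'->C->plug->C
Char 2 ('E'): step: R->5, L=2; E->plug->E->R->B->L->A->refl->E->L'->F->R'->A->plug->A
Char 3 ('F'): step: R->6, L=2; F->plug->F->R->F->L->E->refl->A->L'->B->R'->E->plug->E
Char 4 ('G'): step: R->7, L=2; G->plug->D->R->A->L->C->refl->G->L'->H->R'->C->plug->C
Char 5 ('C'): step: R->0, L->3 (L advanced); C->plug->C->R->H->L->B->refl->H->L'->A->R'->G->plug->D
Char 6 ('A'): step: R->1, L=3; A->plug->A->R->F->L->E->refl->A->L'->B->R'->E->plug->E
Char 7 ('B'): step: R->2, L=3; B->plug->B->R->B->L->A->refl->E->L'->F->R'->A->plug->A
Char 8 ('D'): step: R->3, L=3; D->plug->G->R->D->L->G->refl->C->L'->C->R'->B->plug->B
Char 9 ('A'): step: R->4, L=3; A->plug->A->R->B->L->A->refl->E->L'->F->R'->D->plug->G
Char 10 ('C'): step: R->5, L=3; C->plug->C->R->E->L->D->refl->F->L'->G->R'->G->plug->D
Final: ciphertext=CAECDEABGD, RIGHT=5, LEFT=3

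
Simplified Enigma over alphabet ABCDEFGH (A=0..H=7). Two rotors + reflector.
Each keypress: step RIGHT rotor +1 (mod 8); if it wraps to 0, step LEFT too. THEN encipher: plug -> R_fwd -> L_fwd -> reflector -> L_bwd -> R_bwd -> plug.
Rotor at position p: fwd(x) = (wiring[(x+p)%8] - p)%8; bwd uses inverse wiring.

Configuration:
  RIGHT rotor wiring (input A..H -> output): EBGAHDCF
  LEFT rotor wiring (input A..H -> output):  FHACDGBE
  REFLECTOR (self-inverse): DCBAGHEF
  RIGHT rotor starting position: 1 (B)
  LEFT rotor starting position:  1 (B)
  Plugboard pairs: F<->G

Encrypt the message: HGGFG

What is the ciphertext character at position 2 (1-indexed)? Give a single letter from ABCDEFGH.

Char 1 ('H'): step: R->2, L=1; H->plug->H->R->H->L->E->refl->G->L'->A->R'->E->plug->E
Char 2 ('G'): step: R->3, L=1; G->plug->F->R->B->L->H->refl->F->L'->E->R'->B->plug->B

B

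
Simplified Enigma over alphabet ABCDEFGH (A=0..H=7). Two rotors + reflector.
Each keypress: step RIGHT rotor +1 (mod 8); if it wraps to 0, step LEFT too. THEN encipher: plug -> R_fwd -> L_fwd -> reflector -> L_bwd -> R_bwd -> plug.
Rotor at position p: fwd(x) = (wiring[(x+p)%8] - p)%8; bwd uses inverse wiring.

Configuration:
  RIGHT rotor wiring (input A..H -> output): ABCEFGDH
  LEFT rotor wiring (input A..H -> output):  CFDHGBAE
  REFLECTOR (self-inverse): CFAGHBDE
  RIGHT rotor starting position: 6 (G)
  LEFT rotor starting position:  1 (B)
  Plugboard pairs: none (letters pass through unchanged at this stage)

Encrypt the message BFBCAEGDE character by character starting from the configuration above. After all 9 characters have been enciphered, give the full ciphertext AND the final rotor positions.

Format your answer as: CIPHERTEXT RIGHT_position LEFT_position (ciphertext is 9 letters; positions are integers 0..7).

Char 1 ('B'): step: R->7, L=1; B->plug->B->R->B->L->C->refl->A->L'->E->R'->H->plug->H
Char 2 ('F'): step: R->0, L->2 (L advanced); F->plug->F->R->G->L->A->refl->C->L'->F->R'->E->plug->E
Char 3 ('B'): step: R->1, L=2; B->plug->B->R->B->L->F->refl->B->L'->A->R'->A->plug->A
Char 4 ('C'): step: R->2, L=2; C->plug->C->R->D->L->H->refl->E->L'->C->R'->B->plug->B
Char 5 ('A'): step: R->3, L=2; A->plug->A->R->B->L->F->refl->B->L'->A->R'->D->plug->D
Char 6 ('E'): step: R->4, L=2; E->plug->E->R->E->L->G->refl->D->L'->H->R'->C->plug->C
Char 7 ('G'): step: R->5, L=2; G->plug->G->R->H->L->D->refl->G->L'->E->R'->E->plug->E
Char 8 ('D'): step: R->6, L=2; D->plug->D->R->D->L->H->refl->E->L'->C->R'->C->plug->C
Char 9 ('E'): step: R->7, L=2; E->plug->E->R->F->L->C->refl->A->L'->G->R'->F->plug->F
Final: ciphertext=HEABDCECF, RIGHT=7, LEFT=2

Answer: HEABDCECF 7 2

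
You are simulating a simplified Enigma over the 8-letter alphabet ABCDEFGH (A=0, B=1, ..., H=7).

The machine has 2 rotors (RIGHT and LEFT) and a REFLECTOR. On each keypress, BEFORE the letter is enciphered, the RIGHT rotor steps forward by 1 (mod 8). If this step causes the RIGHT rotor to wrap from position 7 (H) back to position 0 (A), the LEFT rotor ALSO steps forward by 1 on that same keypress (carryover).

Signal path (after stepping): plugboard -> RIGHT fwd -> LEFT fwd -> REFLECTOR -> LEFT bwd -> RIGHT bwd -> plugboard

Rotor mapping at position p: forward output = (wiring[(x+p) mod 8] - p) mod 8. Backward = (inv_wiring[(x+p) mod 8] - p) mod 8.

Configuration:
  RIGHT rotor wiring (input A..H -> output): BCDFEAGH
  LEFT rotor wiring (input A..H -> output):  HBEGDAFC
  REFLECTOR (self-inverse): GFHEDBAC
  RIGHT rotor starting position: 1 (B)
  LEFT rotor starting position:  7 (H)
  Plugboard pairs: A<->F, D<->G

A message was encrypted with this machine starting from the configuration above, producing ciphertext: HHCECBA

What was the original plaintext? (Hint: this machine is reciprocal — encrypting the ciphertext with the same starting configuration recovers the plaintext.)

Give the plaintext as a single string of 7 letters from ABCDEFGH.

Char 1 ('H'): step: R->2, L=7; H->plug->H->R->A->L->D->refl->E->L'->F->R'->F->plug->A
Char 2 ('H'): step: R->3, L=7; H->plug->H->R->A->L->D->refl->E->L'->F->R'->C->plug->C
Char 3 ('C'): step: R->4, L=7; C->plug->C->R->C->L->C->refl->H->L'->E->R'->B->plug->B
Char 4 ('E'): step: R->5, L=7; E->plug->E->R->F->L->E->refl->D->L'->A->R'->G->plug->D
Char 5 ('C'): step: R->6, L=7; C->plug->C->R->D->L->F->refl->B->L'->G->R'->G->plug->D
Char 6 ('B'): step: R->7, L=7; B->plug->B->R->C->L->C->refl->H->L'->E->R'->D->plug->G
Char 7 ('A'): step: R->0, L->0 (L advanced); A->plug->F->R->A->L->H->refl->C->L'->H->R'->H->plug->H

Answer: ACBDDGH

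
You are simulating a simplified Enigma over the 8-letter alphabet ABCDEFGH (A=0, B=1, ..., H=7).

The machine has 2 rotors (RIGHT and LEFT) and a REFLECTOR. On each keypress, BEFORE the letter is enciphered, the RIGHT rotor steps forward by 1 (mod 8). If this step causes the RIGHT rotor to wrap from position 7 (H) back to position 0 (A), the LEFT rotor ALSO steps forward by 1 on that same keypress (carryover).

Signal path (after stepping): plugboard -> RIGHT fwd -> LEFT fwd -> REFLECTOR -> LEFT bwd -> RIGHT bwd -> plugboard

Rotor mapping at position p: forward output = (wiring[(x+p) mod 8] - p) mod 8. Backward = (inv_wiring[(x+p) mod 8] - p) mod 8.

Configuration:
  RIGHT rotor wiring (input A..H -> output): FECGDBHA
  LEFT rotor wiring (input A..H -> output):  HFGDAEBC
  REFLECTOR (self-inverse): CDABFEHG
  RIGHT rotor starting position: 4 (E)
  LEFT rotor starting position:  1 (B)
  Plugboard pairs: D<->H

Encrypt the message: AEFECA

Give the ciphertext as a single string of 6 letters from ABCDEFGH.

Answer: DHBAAF

Derivation:
Char 1 ('A'): step: R->5, L=1; A->plug->A->R->E->L->D->refl->B->L'->G->R'->H->plug->D
Char 2 ('E'): step: R->6, L=1; E->plug->E->R->E->L->D->refl->B->L'->G->R'->D->plug->H
Char 3 ('F'): step: R->7, L=1; F->plug->F->R->E->L->D->refl->B->L'->G->R'->B->plug->B
Char 4 ('E'): step: R->0, L->2 (L advanced); E->plug->E->R->D->L->C->refl->A->L'->F->R'->A->plug->A
Char 5 ('C'): step: R->1, L=2; C->plug->C->R->F->L->A->refl->C->L'->D->R'->A->plug->A
Char 6 ('A'): step: R->2, L=2; A->plug->A->R->A->L->E->refl->F->L'->G->R'->F->plug->F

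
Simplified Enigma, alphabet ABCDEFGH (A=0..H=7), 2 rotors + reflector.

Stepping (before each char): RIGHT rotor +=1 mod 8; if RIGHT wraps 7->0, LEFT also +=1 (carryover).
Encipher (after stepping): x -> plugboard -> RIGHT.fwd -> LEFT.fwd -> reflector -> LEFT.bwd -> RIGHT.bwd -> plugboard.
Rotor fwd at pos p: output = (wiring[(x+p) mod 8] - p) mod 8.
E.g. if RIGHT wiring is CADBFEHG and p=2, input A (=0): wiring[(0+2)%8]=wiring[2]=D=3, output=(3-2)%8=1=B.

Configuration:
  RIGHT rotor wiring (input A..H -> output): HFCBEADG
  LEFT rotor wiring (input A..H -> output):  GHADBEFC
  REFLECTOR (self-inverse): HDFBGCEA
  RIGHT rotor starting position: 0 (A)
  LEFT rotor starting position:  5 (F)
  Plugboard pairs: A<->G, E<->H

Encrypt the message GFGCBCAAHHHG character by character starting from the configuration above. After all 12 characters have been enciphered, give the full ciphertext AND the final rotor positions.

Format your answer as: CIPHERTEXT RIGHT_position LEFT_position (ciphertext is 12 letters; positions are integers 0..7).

Answer: FCEAEBBEBBGD 4 6

Derivation:
Char 1 ('G'): step: R->1, L=5; G->plug->A->R->E->L->C->refl->F->L'->C->R'->F->plug->F
Char 2 ('F'): step: R->2, L=5; F->plug->F->R->E->L->C->refl->F->L'->C->R'->C->plug->C
Char 3 ('G'): step: R->3, L=5; G->plug->A->R->G->L->G->refl->E->L'->H->R'->H->plug->E
Char 4 ('C'): step: R->4, L=5; C->plug->C->R->H->L->E->refl->G->L'->G->R'->G->plug->A
Char 5 ('B'): step: R->5, L=5; B->plug->B->R->G->L->G->refl->E->L'->H->R'->H->plug->E
Char 6 ('C'): step: R->6, L=5; C->plug->C->R->B->L->A->refl->H->L'->A->R'->B->plug->B
Char 7 ('A'): step: R->7, L=5; A->plug->G->R->B->L->A->refl->H->L'->A->R'->B->plug->B
Char 8 ('A'): step: R->0, L->6 (L advanced); A->plug->G->R->D->L->B->refl->D->L'->G->R'->H->plug->E
Char 9 ('H'): step: R->1, L=6; H->plug->E->R->H->L->G->refl->E->L'->B->R'->B->plug->B
Char 10 ('H'): step: R->2, L=6; H->plug->E->R->B->L->E->refl->G->L'->H->R'->B->plug->B
Char 11 ('H'): step: R->3, L=6; H->plug->E->R->D->L->B->refl->D->L'->G->R'->A->plug->G
Char 12 ('G'): step: R->4, L=6; G->plug->A->R->A->L->H->refl->A->L'->C->R'->D->plug->D
Final: ciphertext=FCEAEBBEBBGD, RIGHT=4, LEFT=6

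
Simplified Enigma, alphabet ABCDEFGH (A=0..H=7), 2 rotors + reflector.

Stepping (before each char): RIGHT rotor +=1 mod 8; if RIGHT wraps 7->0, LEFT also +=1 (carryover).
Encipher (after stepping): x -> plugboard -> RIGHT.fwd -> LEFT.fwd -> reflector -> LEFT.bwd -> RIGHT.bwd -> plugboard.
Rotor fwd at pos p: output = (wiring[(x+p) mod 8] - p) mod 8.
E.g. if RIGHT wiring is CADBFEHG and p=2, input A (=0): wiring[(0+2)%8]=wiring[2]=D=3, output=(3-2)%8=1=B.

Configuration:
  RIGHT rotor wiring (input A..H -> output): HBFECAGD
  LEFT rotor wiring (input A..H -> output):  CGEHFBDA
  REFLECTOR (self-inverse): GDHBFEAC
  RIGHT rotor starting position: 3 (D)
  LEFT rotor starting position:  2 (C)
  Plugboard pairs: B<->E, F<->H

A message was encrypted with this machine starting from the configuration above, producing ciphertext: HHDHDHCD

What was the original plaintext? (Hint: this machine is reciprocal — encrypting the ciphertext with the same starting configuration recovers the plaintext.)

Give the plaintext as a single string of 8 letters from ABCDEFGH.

Answer: AAAEHDBF

Derivation:
Char 1 ('H'): step: R->4, L=2; H->plug->F->R->F->L->G->refl->A->L'->G->R'->A->plug->A
Char 2 ('H'): step: R->5, L=2; H->plug->F->R->A->L->C->refl->H->L'->D->R'->A->plug->A
Char 3 ('D'): step: R->6, L=2; D->plug->D->R->D->L->H->refl->C->L'->A->R'->A->plug->A
Char 4 ('H'): step: R->7, L=2; H->plug->F->R->D->L->H->refl->C->L'->A->R'->B->plug->E
Char 5 ('D'): step: R->0, L->3 (L advanced); D->plug->D->R->E->L->F->refl->E->L'->A->R'->F->plug->H
Char 6 ('H'): step: R->1, L=3; H->plug->F->R->F->L->H->refl->C->L'->B->R'->D->plug->D
Char 7 ('C'): step: R->2, L=3; C->plug->C->R->A->L->E->refl->F->L'->E->R'->E->plug->B
Char 8 ('D'): step: R->3, L=3; D->plug->D->R->D->L->A->refl->G->L'->C->R'->H->plug->F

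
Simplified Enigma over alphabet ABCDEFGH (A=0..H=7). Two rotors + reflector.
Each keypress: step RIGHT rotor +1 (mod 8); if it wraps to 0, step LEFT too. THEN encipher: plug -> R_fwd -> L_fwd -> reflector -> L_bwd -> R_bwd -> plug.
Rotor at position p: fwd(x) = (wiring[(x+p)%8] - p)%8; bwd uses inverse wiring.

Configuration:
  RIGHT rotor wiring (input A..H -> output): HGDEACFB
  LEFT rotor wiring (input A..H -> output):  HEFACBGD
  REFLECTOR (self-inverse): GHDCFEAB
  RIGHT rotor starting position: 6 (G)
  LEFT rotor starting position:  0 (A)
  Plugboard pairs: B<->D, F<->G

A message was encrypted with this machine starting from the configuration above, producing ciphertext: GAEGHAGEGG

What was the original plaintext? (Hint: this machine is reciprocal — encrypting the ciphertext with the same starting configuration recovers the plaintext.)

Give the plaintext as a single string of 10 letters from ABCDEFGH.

Char 1 ('G'): step: R->7, L=0; G->plug->F->R->B->L->E->refl->F->L'->C->R'->A->plug->A
Char 2 ('A'): step: R->0, L->1 (L advanced); A->plug->A->R->H->L->G->refl->A->L'->E->R'->D->plug->B
Char 3 ('E'): step: R->1, L=1; E->plug->E->R->B->L->E->refl->F->L'->F->R'->A->plug->A
Char 4 ('G'): step: R->2, L=1; G->plug->F->R->H->L->G->refl->A->L'->E->R'->H->plug->H
Char 5 ('H'): step: R->3, L=1; H->plug->H->R->A->L->D->refl->C->L'->G->R'->E->plug->E
Char 6 ('A'): step: R->4, L=1; A->plug->A->R->E->L->A->refl->G->L'->H->R'->G->plug->F
Char 7 ('G'): step: R->5, L=1; G->plug->F->R->G->L->C->refl->D->L'->A->R'->B->plug->D
Char 8 ('E'): step: R->6, L=1; E->plug->E->R->F->L->F->refl->E->L'->B->R'->C->plug->C
Char 9 ('G'): step: R->7, L=1; G->plug->F->R->B->L->E->refl->F->L'->F->R'->E->plug->E
Char 10 ('G'): step: R->0, L->2 (L advanced); G->plug->F->R->C->L->A->refl->G->L'->B->R'->H->plug->H

Answer: ABAHEFDCEH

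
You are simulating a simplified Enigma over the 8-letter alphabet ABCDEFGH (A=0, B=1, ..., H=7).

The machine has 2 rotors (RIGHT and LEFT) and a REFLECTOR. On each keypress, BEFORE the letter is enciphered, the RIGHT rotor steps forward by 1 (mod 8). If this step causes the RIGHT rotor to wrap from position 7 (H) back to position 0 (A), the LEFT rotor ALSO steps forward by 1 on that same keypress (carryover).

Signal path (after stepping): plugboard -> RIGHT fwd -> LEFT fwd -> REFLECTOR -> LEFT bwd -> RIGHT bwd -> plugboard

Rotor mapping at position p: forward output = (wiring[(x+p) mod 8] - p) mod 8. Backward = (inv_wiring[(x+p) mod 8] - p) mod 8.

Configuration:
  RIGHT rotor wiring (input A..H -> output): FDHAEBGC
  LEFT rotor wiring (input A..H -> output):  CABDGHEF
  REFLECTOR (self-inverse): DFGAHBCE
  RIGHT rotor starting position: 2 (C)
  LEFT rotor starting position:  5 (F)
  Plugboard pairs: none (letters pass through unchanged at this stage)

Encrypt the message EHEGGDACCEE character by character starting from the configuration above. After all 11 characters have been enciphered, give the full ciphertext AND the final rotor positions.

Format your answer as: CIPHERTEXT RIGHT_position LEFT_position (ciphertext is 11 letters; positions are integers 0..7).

Char 1 ('E'): step: R->3, L=5; E->plug->E->R->H->L->B->refl->F->L'->D->R'->D->plug->D
Char 2 ('H'): step: R->4, L=5; H->plug->H->R->E->L->D->refl->A->L'->C->R'->C->plug->C
Char 3 ('E'): step: R->5, L=5; E->plug->E->R->G->L->G->refl->C->L'->A->R'->D->plug->D
Char 4 ('G'): step: R->6, L=5; G->plug->G->R->G->L->G->refl->C->L'->A->R'->A->plug->A
Char 5 ('G'): step: R->7, L=5; G->plug->G->R->C->L->A->refl->D->L'->E->R'->C->plug->C
Char 6 ('D'): step: R->0, L->6 (L advanced); D->plug->D->R->A->L->G->refl->C->L'->D->R'->B->plug->B
Char 7 ('A'): step: R->1, L=6; A->plug->A->R->C->L->E->refl->H->L'->B->R'->G->plug->G
Char 8 ('C'): step: R->2, L=6; C->plug->C->R->C->L->E->refl->H->L'->B->R'->H->plug->H
Char 9 ('C'): step: R->3, L=6; C->plug->C->R->G->L->A->refl->D->L'->E->R'->H->plug->H
Char 10 ('E'): step: R->4, L=6; E->plug->E->R->B->L->H->refl->E->L'->C->R'->C->plug->C
Char 11 ('E'): step: R->5, L=6; E->plug->E->R->G->L->A->refl->D->L'->E->R'->A->plug->A
Final: ciphertext=DCDACBGHHCA, RIGHT=5, LEFT=6

Answer: DCDACBGHHCA 5 6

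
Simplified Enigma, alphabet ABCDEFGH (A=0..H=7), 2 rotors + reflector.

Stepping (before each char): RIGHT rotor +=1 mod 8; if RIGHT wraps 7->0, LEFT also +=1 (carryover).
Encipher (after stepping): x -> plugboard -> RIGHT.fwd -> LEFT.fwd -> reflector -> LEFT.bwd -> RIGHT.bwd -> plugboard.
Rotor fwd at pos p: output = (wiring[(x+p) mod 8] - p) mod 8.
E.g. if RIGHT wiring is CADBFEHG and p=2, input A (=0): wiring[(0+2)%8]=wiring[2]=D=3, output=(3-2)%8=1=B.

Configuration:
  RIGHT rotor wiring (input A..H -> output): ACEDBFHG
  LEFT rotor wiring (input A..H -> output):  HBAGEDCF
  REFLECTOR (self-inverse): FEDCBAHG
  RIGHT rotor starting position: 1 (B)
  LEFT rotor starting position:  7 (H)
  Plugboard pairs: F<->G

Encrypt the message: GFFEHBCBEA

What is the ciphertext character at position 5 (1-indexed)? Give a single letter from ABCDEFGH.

Char 1 ('G'): step: R->2, L=7; G->plug->F->R->E->L->H->refl->G->L'->A->R'->H->plug->H
Char 2 ('F'): step: R->3, L=7; F->plug->G->R->H->L->D->refl->C->L'->C->R'->C->plug->C
Char 3 ('F'): step: R->4, L=7; F->plug->G->R->A->L->G->refl->H->L'->E->R'->E->plug->E
Char 4 ('E'): step: R->5, L=7; E->plug->E->R->F->L->F->refl->A->L'->B->R'->C->plug->C
Char 5 ('H'): step: R->6, L=7; H->plug->H->R->H->L->D->refl->C->L'->C->R'->C->plug->C

C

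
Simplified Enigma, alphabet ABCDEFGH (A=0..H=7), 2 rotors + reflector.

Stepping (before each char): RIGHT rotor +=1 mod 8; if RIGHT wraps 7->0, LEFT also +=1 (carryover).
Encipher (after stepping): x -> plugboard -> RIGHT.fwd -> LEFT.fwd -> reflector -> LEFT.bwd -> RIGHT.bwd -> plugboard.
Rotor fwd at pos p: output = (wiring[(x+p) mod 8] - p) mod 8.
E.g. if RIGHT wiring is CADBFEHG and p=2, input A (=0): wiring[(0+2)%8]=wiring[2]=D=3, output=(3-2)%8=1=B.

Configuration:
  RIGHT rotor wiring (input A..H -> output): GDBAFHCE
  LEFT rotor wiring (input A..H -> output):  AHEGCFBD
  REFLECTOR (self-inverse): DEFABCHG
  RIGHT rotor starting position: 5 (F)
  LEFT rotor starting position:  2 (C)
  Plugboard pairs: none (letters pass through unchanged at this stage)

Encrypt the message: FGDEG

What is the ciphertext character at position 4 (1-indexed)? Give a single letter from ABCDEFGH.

Char 1 ('F'): step: R->6, L=2; F->plug->F->R->C->L->A->refl->D->L'->D->R'->E->plug->E
Char 2 ('G'): step: R->7, L=2; G->plug->G->R->A->L->C->refl->F->L'->H->R'->B->plug->B
Char 3 ('D'): step: R->0, L->3 (L advanced); D->plug->D->R->A->L->D->refl->A->L'->E->R'->H->plug->H
Char 4 ('E'): step: R->1, L=3; E->plug->E->R->G->L->E->refl->B->L'->H->R'->C->plug->C

C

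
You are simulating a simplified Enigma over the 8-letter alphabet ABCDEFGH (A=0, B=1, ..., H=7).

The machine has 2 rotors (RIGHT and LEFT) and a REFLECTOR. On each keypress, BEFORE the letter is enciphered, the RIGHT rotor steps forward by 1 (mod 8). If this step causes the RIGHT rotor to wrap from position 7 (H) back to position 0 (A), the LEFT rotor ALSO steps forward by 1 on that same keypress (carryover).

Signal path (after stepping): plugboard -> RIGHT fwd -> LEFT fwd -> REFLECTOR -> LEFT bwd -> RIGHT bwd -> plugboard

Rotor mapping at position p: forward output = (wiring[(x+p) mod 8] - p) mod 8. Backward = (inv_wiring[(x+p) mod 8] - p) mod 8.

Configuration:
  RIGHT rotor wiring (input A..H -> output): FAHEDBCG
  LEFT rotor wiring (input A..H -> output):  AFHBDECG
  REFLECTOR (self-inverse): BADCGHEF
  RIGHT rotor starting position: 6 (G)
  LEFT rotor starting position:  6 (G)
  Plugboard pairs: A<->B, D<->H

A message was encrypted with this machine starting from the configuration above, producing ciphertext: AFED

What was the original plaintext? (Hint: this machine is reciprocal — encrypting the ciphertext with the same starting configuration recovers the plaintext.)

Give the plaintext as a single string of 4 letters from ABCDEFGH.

Answer: DEAE

Derivation:
Char 1 ('A'): step: R->7, L=6; A->plug->B->R->G->L->F->refl->H->L'->D->R'->H->plug->D
Char 2 ('F'): step: R->0, L->7 (L advanced); F->plug->F->R->B->L->B->refl->A->L'->D->R'->E->plug->E
Char 3 ('E'): step: R->1, L=7; E->plug->E->R->A->L->H->refl->F->L'->G->R'->B->plug->A
Char 4 ('D'): step: R->2, L=7; D->plug->H->R->G->L->F->refl->H->L'->A->R'->E->plug->E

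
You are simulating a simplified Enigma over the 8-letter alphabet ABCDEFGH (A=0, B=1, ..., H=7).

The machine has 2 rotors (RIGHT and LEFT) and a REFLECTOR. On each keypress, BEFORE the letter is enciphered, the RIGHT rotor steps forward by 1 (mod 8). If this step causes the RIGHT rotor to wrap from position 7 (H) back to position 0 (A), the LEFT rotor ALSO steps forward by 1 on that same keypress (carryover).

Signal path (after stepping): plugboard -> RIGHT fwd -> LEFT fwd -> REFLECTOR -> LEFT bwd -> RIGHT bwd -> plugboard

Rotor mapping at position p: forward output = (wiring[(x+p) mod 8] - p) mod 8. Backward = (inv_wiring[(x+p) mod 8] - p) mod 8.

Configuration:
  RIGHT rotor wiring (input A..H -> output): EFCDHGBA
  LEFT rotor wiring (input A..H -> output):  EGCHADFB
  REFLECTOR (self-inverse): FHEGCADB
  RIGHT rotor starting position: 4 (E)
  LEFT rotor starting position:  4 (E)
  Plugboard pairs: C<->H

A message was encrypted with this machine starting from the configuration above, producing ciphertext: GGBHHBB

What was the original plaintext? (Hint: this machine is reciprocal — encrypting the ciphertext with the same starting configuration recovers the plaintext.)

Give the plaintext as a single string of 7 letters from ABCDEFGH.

Answer: DBFFDHH

Derivation:
Char 1 ('G'): step: R->5, L=4; G->plug->G->R->G->L->G->refl->D->L'->H->R'->D->plug->D
Char 2 ('G'): step: R->6, L=4; G->plug->G->R->B->L->H->refl->B->L'->C->R'->B->plug->B
Char 3 ('B'): step: R->7, L=4; B->plug->B->R->F->L->C->refl->E->L'->A->R'->F->plug->F
Char 4 ('H'): step: R->0, L->5 (L advanced); H->plug->C->R->C->L->E->refl->C->L'->G->R'->F->plug->F
Char 5 ('H'): step: R->1, L=5; H->plug->C->R->C->L->E->refl->C->L'->G->R'->D->plug->D
Char 6 ('B'): step: R->2, L=5; B->plug->B->R->B->L->A->refl->F->L'->F->R'->C->plug->H
Char 7 ('B'): step: R->3, L=5; B->plug->B->R->E->L->B->refl->H->L'->D->R'->C->plug->H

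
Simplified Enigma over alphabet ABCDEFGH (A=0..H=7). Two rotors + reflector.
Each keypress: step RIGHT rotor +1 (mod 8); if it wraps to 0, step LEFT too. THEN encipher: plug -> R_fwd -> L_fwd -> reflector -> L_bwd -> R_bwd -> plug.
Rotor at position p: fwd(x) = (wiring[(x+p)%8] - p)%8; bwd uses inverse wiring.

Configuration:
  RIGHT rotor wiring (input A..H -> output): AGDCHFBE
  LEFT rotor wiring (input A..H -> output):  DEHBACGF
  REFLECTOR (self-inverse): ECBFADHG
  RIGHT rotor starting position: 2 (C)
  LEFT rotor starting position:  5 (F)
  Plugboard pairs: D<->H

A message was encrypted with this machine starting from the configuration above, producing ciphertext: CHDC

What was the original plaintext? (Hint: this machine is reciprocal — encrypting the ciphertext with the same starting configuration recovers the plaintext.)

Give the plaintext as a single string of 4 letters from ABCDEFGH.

Char 1 ('C'): step: R->3, L=5; C->plug->C->R->C->L->A->refl->E->L'->G->R'->D->plug->H
Char 2 ('H'): step: R->4, L=5; H->plug->D->R->A->L->F->refl->D->L'->H->R'->G->plug->G
Char 3 ('D'): step: R->5, L=5; D->plug->H->R->C->L->A->refl->E->L'->G->R'->F->plug->F
Char 4 ('C'): step: R->6, L=5; C->plug->C->R->C->L->A->refl->E->L'->G->R'->B->plug->B

Answer: HGFB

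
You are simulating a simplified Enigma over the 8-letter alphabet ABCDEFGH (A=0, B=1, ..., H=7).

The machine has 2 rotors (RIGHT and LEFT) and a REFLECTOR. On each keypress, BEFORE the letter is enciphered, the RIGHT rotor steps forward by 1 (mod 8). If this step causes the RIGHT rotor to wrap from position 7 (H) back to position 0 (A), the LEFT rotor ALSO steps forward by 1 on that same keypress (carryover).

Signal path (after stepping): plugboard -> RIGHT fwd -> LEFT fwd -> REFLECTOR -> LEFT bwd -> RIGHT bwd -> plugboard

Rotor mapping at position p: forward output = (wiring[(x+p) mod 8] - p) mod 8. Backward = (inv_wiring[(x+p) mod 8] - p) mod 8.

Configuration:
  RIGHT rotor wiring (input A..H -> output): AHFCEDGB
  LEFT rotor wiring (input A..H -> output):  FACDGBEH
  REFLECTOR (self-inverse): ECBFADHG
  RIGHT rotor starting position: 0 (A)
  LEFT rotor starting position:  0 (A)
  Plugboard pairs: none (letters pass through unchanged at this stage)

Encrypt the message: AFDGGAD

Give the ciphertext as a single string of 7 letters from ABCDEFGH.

Answer: CECHEBB

Derivation:
Char 1 ('A'): step: R->1, L=0; A->plug->A->R->G->L->E->refl->A->L'->B->R'->C->plug->C
Char 2 ('F'): step: R->2, L=0; F->plug->F->R->H->L->H->refl->G->L'->E->R'->E->plug->E
Char 3 ('D'): step: R->3, L=0; D->plug->D->R->D->L->D->refl->F->L'->A->R'->C->plug->C
Char 4 ('G'): step: R->4, L=0; G->plug->G->R->B->L->A->refl->E->L'->G->R'->H->plug->H
Char 5 ('G'): step: R->5, L=0; G->plug->G->R->F->L->B->refl->C->L'->C->R'->E->plug->E
Char 6 ('A'): step: R->6, L=0; A->plug->A->R->A->L->F->refl->D->L'->D->R'->B->plug->B
Char 7 ('D'): step: R->7, L=0; D->plug->D->R->G->L->E->refl->A->L'->B->R'->B->plug->B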